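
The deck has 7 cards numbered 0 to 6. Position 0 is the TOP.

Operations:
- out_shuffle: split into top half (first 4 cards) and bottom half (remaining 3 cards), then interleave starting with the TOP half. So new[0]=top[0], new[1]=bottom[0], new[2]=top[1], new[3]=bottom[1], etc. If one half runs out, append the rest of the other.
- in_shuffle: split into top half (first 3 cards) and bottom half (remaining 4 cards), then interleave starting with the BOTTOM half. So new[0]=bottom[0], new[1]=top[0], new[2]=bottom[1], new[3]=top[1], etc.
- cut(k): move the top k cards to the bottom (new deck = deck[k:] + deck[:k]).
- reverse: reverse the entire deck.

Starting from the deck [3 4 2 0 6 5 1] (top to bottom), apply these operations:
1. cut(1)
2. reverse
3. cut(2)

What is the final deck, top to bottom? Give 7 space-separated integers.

After op 1 (cut(1)): [4 2 0 6 5 1 3]
After op 2 (reverse): [3 1 5 6 0 2 4]
After op 3 (cut(2)): [5 6 0 2 4 3 1]

Answer: 5 6 0 2 4 3 1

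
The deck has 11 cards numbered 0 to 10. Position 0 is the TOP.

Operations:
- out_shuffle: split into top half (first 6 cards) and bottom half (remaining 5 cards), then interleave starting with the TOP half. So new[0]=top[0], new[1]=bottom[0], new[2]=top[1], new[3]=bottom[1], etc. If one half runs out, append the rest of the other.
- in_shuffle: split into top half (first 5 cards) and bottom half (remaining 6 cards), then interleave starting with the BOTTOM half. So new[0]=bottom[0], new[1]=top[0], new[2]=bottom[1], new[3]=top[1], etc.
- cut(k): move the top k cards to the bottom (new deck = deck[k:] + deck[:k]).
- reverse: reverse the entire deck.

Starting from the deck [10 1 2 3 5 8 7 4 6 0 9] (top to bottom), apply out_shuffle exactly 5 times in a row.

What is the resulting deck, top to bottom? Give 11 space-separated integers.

After op 1 (out_shuffle): [10 7 1 4 2 6 3 0 5 9 8]
After op 2 (out_shuffle): [10 3 7 0 1 5 4 9 2 8 6]
After op 3 (out_shuffle): [10 4 3 9 7 2 0 8 1 6 5]
After op 4 (out_shuffle): [10 0 4 8 3 1 9 6 7 5 2]
After op 5 (out_shuffle): [10 9 0 6 4 7 8 5 3 2 1]

Answer: 10 9 0 6 4 7 8 5 3 2 1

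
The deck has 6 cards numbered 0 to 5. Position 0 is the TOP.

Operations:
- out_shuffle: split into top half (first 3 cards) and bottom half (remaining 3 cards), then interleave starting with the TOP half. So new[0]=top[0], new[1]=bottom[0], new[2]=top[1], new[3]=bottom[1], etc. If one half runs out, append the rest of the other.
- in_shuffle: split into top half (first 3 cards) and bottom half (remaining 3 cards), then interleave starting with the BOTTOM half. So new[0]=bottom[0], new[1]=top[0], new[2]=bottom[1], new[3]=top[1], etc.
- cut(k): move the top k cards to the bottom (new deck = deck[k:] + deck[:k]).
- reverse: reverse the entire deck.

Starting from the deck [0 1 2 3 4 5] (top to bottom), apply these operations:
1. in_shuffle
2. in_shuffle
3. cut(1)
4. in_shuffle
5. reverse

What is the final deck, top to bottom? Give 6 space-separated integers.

Answer: 0 1 5 4 3 2

Derivation:
After op 1 (in_shuffle): [3 0 4 1 5 2]
After op 2 (in_shuffle): [1 3 5 0 2 4]
After op 3 (cut(1)): [3 5 0 2 4 1]
After op 4 (in_shuffle): [2 3 4 5 1 0]
After op 5 (reverse): [0 1 5 4 3 2]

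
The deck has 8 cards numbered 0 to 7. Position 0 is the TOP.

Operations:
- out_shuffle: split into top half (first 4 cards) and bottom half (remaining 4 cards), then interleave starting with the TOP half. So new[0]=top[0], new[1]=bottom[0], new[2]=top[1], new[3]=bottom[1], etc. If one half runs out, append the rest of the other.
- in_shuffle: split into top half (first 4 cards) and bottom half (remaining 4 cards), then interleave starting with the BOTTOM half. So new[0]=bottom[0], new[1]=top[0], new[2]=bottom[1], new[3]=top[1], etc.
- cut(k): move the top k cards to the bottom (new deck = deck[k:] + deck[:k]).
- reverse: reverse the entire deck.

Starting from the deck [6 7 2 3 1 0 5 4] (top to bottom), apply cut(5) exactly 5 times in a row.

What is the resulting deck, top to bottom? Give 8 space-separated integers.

After op 1 (cut(5)): [0 5 4 6 7 2 3 1]
After op 2 (cut(5)): [2 3 1 0 5 4 6 7]
After op 3 (cut(5)): [4 6 7 2 3 1 0 5]
After op 4 (cut(5)): [1 0 5 4 6 7 2 3]
After op 5 (cut(5)): [7 2 3 1 0 5 4 6]

Answer: 7 2 3 1 0 5 4 6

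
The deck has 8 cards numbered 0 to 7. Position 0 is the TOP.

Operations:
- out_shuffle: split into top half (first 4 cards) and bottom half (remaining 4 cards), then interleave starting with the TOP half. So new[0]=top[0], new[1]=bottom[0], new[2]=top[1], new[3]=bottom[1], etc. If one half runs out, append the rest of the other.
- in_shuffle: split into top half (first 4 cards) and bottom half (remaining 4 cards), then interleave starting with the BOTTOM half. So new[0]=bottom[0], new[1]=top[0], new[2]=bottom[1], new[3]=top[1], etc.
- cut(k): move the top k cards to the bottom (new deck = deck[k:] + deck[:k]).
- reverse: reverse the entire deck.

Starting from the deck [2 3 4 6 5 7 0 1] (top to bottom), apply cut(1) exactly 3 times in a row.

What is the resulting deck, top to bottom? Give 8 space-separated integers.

After op 1 (cut(1)): [3 4 6 5 7 0 1 2]
After op 2 (cut(1)): [4 6 5 7 0 1 2 3]
After op 3 (cut(1)): [6 5 7 0 1 2 3 4]

Answer: 6 5 7 0 1 2 3 4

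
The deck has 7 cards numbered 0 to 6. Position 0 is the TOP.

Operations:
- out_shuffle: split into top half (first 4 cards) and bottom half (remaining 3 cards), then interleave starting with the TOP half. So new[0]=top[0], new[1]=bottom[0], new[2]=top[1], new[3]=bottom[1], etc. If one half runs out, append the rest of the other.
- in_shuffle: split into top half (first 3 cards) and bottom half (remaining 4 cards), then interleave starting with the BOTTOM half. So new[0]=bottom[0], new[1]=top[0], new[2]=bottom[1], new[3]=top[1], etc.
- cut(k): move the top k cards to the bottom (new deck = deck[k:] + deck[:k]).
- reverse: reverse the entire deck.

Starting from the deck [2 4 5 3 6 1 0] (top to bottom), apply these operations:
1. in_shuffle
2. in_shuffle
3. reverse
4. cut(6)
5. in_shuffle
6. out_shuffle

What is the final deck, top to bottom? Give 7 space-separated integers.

After op 1 (in_shuffle): [3 2 6 4 1 5 0]
After op 2 (in_shuffle): [4 3 1 2 5 6 0]
After op 3 (reverse): [0 6 5 2 1 3 4]
After op 4 (cut(6)): [4 0 6 5 2 1 3]
After op 5 (in_shuffle): [5 4 2 0 1 6 3]
After op 6 (out_shuffle): [5 1 4 6 2 3 0]

Answer: 5 1 4 6 2 3 0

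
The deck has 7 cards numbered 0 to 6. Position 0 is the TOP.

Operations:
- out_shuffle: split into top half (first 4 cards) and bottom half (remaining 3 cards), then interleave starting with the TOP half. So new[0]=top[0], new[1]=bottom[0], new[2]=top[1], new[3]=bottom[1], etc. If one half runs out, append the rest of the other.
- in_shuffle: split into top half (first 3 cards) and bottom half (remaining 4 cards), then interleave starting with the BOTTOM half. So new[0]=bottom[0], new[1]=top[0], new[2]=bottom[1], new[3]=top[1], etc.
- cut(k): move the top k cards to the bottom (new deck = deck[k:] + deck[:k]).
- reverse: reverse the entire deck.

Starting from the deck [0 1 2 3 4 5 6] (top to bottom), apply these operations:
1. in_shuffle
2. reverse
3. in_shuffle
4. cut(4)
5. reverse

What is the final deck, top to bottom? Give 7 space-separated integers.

Answer: 2 4 6 1 3 5 0

Derivation:
After op 1 (in_shuffle): [3 0 4 1 5 2 6]
After op 2 (reverse): [6 2 5 1 4 0 3]
After op 3 (in_shuffle): [1 6 4 2 0 5 3]
After op 4 (cut(4)): [0 5 3 1 6 4 2]
After op 5 (reverse): [2 4 6 1 3 5 0]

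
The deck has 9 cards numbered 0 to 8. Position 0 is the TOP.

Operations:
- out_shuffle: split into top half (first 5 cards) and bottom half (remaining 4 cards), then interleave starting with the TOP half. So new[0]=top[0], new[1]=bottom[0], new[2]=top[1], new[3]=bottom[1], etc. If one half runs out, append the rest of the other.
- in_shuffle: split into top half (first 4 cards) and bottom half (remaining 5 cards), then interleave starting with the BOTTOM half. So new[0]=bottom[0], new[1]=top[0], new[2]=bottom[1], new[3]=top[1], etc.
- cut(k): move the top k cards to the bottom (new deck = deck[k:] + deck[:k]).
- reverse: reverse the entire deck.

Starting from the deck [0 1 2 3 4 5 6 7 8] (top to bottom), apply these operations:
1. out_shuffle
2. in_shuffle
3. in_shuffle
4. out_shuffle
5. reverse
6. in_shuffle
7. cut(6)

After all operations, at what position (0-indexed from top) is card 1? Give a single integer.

Answer: 3

Derivation:
After op 1 (out_shuffle): [0 5 1 6 2 7 3 8 4]
After op 2 (in_shuffle): [2 0 7 5 3 1 8 6 4]
After op 3 (in_shuffle): [3 2 1 0 8 7 6 5 4]
After op 4 (out_shuffle): [3 7 2 6 1 5 0 4 8]
After op 5 (reverse): [8 4 0 5 1 6 2 7 3]
After op 6 (in_shuffle): [1 8 6 4 2 0 7 5 3]
After op 7 (cut(6)): [7 5 3 1 8 6 4 2 0]
Card 1 is at position 3.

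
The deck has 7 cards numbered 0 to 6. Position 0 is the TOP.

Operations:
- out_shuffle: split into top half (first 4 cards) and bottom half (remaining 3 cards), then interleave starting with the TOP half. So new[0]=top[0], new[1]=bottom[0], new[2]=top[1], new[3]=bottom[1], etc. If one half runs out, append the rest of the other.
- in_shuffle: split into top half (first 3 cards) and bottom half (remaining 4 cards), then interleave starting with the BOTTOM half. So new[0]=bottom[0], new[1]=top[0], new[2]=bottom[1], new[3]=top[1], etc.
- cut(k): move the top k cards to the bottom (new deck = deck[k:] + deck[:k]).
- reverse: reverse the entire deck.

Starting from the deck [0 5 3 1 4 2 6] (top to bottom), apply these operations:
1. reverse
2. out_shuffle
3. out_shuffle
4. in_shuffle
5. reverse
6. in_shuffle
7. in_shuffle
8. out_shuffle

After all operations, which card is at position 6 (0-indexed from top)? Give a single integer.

Answer: 5

Derivation:
After op 1 (reverse): [6 2 4 1 3 5 0]
After op 2 (out_shuffle): [6 3 2 5 4 0 1]
After op 3 (out_shuffle): [6 4 3 0 2 1 5]
After op 4 (in_shuffle): [0 6 2 4 1 3 5]
After op 5 (reverse): [5 3 1 4 2 6 0]
After op 6 (in_shuffle): [4 5 2 3 6 1 0]
After op 7 (in_shuffle): [3 4 6 5 1 2 0]
After op 8 (out_shuffle): [3 1 4 2 6 0 5]
Position 6: card 5.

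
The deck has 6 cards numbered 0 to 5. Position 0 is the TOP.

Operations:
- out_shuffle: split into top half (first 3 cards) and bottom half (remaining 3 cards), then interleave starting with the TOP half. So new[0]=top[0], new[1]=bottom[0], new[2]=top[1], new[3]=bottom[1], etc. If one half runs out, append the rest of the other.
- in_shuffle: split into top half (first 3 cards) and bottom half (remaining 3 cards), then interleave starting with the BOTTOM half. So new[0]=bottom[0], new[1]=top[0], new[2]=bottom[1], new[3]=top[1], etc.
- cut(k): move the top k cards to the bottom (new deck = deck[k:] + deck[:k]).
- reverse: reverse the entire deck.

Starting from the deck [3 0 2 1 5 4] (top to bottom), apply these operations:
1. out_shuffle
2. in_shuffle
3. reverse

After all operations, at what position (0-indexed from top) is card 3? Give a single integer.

After op 1 (out_shuffle): [3 1 0 5 2 4]
After op 2 (in_shuffle): [5 3 2 1 4 0]
After op 3 (reverse): [0 4 1 2 3 5]
Card 3 is at position 4.

Answer: 4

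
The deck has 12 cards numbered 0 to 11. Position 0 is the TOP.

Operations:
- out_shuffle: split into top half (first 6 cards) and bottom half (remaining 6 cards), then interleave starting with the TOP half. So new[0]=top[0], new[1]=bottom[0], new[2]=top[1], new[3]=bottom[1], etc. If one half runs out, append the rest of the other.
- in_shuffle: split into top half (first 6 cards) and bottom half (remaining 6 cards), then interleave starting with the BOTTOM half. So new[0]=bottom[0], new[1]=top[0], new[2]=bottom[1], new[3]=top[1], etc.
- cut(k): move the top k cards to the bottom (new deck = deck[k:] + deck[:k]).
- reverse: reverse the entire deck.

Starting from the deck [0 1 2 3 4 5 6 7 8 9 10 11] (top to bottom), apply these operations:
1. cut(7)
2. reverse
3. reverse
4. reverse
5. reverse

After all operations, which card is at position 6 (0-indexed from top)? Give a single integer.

Answer: 1

Derivation:
After op 1 (cut(7)): [7 8 9 10 11 0 1 2 3 4 5 6]
After op 2 (reverse): [6 5 4 3 2 1 0 11 10 9 8 7]
After op 3 (reverse): [7 8 9 10 11 0 1 2 3 4 5 6]
After op 4 (reverse): [6 5 4 3 2 1 0 11 10 9 8 7]
After op 5 (reverse): [7 8 9 10 11 0 1 2 3 4 5 6]
Position 6: card 1.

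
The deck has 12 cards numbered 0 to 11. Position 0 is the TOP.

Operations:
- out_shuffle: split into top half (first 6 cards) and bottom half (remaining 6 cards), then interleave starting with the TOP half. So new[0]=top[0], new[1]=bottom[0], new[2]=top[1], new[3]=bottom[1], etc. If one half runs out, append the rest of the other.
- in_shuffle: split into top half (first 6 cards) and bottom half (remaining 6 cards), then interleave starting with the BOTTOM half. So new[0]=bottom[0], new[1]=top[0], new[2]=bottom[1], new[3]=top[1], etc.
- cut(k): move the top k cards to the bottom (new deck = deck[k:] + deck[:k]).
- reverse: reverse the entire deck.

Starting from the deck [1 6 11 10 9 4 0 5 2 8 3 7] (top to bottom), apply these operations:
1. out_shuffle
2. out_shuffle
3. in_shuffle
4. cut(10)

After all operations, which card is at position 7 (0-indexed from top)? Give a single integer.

Answer: 0

Derivation:
After op 1 (out_shuffle): [1 0 6 5 11 2 10 8 9 3 4 7]
After op 2 (out_shuffle): [1 10 0 8 6 9 5 3 11 4 2 7]
After op 3 (in_shuffle): [5 1 3 10 11 0 4 8 2 6 7 9]
After op 4 (cut(10)): [7 9 5 1 3 10 11 0 4 8 2 6]
Position 7: card 0.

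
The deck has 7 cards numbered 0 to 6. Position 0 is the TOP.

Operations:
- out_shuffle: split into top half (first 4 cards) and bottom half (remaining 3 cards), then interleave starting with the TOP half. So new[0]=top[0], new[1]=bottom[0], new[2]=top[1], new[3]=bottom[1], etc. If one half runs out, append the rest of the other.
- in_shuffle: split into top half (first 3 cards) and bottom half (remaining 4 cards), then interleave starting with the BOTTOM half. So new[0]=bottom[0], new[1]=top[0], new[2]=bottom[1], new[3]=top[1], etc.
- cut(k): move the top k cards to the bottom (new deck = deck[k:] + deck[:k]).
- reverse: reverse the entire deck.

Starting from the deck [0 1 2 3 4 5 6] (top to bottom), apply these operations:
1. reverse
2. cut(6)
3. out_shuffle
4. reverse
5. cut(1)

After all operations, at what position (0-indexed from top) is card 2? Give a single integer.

Answer: 2

Derivation:
After op 1 (reverse): [6 5 4 3 2 1 0]
After op 2 (cut(6)): [0 6 5 4 3 2 1]
After op 3 (out_shuffle): [0 3 6 2 5 1 4]
After op 4 (reverse): [4 1 5 2 6 3 0]
After op 5 (cut(1)): [1 5 2 6 3 0 4]
Card 2 is at position 2.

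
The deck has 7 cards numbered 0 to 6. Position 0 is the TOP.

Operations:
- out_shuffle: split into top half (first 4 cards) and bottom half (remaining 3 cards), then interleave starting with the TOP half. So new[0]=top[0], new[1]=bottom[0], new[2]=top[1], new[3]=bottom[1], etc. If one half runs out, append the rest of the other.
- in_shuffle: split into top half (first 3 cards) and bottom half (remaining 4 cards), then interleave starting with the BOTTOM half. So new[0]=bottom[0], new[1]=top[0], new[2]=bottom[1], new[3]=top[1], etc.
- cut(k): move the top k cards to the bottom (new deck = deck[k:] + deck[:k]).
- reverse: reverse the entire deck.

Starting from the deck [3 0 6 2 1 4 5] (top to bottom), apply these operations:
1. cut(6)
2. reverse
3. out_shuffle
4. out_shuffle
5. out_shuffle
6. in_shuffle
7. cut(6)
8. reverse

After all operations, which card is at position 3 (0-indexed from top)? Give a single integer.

After op 1 (cut(6)): [5 3 0 6 2 1 4]
After op 2 (reverse): [4 1 2 6 0 3 5]
After op 3 (out_shuffle): [4 0 1 3 2 5 6]
After op 4 (out_shuffle): [4 2 0 5 1 6 3]
After op 5 (out_shuffle): [4 1 2 6 0 3 5]
After op 6 (in_shuffle): [6 4 0 1 3 2 5]
After op 7 (cut(6)): [5 6 4 0 1 3 2]
After op 8 (reverse): [2 3 1 0 4 6 5]
Position 3: card 0.

Answer: 0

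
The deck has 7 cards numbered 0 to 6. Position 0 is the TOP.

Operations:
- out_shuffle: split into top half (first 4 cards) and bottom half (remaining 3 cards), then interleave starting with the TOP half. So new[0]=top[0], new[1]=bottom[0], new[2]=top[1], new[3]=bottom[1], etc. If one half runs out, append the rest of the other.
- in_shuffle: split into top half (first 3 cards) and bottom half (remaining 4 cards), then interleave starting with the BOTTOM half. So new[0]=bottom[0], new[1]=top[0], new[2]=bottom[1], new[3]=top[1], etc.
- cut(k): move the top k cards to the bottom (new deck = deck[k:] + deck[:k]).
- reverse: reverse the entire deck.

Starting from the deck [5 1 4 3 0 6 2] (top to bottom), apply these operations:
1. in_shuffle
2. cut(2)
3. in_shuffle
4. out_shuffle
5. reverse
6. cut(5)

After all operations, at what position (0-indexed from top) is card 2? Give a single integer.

After op 1 (in_shuffle): [3 5 0 1 6 4 2]
After op 2 (cut(2)): [0 1 6 4 2 3 5]
After op 3 (in_shuffle): [4 0 2 1 3 6 5]
After op 4 (out_shuffle): [4 3 0 6 2 5 1]
After op 5 (reverse): [1 5 2 6 0 3 4]
After op 6 (cut(5)): [3 4 1 5 2 6 0]
Card 2 is at position 4.

Answer: 4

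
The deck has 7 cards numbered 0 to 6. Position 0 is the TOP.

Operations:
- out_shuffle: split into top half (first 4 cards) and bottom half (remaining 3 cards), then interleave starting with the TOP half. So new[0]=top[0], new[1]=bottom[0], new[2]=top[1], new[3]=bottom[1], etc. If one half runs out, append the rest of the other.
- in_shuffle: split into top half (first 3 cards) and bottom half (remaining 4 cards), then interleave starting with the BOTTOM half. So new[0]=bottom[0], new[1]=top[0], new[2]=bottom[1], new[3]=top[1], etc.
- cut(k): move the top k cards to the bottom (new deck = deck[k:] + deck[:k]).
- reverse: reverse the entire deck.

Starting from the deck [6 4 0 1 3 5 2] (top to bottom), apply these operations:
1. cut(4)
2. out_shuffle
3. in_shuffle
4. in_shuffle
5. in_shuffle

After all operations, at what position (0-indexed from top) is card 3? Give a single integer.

Answer: 0

Derivation:
After op 1 (cut(4)): [3 5 2 6 4 0 1]
After op 2 (out_shuffle): [3 4 5 0 2 1 6]
After op 3 (in_shuffle): [0 3 2 4 1 5 6]
After op 4 (in_shuffle): [4 0 1 3 5 2 6]
After op 5 (in_shuffle): [3 4 5 0 2 1 6]
Card 3 is at position 0.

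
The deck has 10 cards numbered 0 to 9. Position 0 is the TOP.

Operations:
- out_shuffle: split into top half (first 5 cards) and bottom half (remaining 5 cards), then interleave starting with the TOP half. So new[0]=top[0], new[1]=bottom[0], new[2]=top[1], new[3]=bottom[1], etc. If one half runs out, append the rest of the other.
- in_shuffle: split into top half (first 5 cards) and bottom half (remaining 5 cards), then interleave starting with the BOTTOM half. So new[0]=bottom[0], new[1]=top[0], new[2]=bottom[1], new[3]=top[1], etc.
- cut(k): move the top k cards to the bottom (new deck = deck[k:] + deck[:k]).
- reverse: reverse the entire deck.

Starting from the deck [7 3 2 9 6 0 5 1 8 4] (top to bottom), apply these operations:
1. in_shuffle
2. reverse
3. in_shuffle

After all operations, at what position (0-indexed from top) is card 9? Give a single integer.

Answer: 5

Derivation:
After op 1 (in_shuffle): [0 7 5 3 1 2 8 9 4 6]
After op 2 (reverse): [6 4 9 8 2 1 3 5 7 0]
After op 3 (in_shuffle): [1 6 3 4 5 9 7 8 0 2]
Card 9 is at position 5.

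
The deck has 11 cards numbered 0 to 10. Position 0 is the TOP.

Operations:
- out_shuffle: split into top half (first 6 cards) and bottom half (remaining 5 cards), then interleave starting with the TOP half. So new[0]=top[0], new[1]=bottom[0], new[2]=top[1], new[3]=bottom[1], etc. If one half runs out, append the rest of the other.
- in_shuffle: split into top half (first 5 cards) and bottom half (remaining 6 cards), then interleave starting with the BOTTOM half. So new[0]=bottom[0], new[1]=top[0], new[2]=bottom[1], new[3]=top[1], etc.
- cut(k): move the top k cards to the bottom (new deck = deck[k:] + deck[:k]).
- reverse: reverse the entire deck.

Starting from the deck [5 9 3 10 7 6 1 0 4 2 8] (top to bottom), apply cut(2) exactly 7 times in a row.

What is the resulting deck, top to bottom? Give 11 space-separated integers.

Answer: 10 7 6 1 0 4 2 8 5 9 3

Derivation:
After op 1 (cut(2)): [3 10 7 6 1 0 4 2 8 5 9]
After op 2 (cut(2)): [7 6 1 0 4 2 8 5 9 3 10]
After op 3 (cut(2)): [1 0 4 2 8 5 9 3 10 7 6]
After op 4 (cut(2)): [4 2 8 5 9 3 10 7 6 1 0]
After op 5 (cut(2)): [8 5 9 3 10 7 6 1 0 4 2]
After op 6 (cut(2)): [9 3 10 7 6 1 0 4 2 8 5]
After op 7 (cut(2)): [10 7 6 1 0 4 2 8 5 9 3]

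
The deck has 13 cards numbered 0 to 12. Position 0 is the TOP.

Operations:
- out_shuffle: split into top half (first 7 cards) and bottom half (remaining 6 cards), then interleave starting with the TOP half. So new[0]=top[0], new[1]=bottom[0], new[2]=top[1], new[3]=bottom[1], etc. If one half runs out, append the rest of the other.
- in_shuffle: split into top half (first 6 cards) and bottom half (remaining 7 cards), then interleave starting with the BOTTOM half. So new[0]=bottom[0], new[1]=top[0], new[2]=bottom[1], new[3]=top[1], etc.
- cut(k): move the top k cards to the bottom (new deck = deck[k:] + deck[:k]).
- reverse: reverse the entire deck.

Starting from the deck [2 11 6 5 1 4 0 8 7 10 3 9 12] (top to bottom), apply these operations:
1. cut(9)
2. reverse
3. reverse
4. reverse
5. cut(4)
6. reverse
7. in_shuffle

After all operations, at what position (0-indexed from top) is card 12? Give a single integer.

Answer: 2

Derivation:
After op 1 (cut(9)): [10 3 9 12 2 11 6 5 1 4 0 8 7]
After op 2 (reverse): [7 8 0 4 1 5 6 11 2 12 9 3 10]
After op 3 (reverse): [10 3 9 12 2 11 6 5 1 4 0 8 7]
After op 4 (reverse): [7 8 0 4 1 5 6 11 2 12 9 3 10]
After op 5 (cut(4)): [1 5 6 11 2 12 9 3 10 7 8 0 4]
After op 6 (reverse): [4 0 8 7 10 3 9 12 2 11 6 5 1]
After op 7 (in_shuffle): [9 4 12 0 2 8 11 7 6 10 5 3 1]
Card 12 is at position 2.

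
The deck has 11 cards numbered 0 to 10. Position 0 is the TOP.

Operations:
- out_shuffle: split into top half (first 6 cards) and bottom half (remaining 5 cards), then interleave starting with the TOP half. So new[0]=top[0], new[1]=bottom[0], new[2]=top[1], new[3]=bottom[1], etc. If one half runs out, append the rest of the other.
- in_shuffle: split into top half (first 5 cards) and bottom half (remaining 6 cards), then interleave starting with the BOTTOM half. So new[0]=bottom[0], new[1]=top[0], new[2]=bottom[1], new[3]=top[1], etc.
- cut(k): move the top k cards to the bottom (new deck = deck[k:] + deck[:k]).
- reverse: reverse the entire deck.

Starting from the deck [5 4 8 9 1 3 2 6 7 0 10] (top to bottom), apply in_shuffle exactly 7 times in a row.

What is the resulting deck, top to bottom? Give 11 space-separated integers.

Answer: 6 1 4 0 2 9 5 7 3 8 10

Derivation:
After op 1 (in_shuffle): [3 5 2 4 6 8 7 9 0 1 10]
After op 2 (in_shuffle): [8 3 7 5 9 2 0 4 1 6 10]
After op 3 (in_shuffle): [2 8 0 3 4 7 1 5 6 9 10]
After op 4 (in_shuffle): [7 2 1 8 5 0 6 3 9 4 10]
After op 5 (in_shuffle): [0 7 6 2 3 1 9 8 4 5 10]
After op 6 (in_shuffle): [1 0 9 7 8 6 4 2 5 3 10]
After op 7 (in_shuffle): [6 1 4 0 2 9 5 7 3 8 10]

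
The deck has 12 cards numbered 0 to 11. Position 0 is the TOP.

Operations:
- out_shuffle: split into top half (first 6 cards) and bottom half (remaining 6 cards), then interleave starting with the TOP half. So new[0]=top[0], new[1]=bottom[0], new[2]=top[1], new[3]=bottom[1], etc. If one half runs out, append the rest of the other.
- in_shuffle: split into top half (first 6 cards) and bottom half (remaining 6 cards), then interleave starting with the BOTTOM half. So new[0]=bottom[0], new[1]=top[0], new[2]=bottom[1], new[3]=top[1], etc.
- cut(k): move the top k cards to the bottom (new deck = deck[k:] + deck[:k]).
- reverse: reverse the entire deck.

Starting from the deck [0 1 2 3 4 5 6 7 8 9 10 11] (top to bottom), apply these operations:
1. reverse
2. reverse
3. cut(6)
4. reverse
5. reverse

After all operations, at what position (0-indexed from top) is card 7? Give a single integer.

Answer: 1

Derivation:
After op 1 (reverse): [11 10 9 8 7 6 5 4 3 2 1 0]
After op 2 (reverse): [0 1 2 3 4 5 6 7 8 9 10 11]
After op 3 (cut(6)): [6 7 8 9 10 11 0 1 2 3 4 5]
After op 4 (reverse): [5 4 3 2 1 0 11 10 9 8 7 6]
After op 5 (reverse): [6 7 8 9 10 11 0 1 2 3 4 5]
Card 7 is at position 1.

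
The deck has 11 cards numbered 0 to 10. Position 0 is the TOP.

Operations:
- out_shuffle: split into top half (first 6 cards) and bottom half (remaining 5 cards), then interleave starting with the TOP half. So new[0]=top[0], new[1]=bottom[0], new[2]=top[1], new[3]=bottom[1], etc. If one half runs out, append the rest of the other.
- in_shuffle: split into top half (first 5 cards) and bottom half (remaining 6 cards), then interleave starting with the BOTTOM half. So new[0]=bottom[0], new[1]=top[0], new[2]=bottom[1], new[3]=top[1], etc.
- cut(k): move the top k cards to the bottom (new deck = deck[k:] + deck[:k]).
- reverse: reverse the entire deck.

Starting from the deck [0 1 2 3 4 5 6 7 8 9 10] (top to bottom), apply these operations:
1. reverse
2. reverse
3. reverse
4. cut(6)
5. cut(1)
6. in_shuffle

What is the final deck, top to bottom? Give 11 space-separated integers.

After op 1 (reverse): [10 9 8 7 6 5 4 3 2 1 0]
After op 2 (reverse): [0 1 2 3 4 5 6 7 8 9 10]
After op 3 (reverse): [10 9 8 7 6 5 4 3 2 1 0]
After op 4 (cut(6)): [4 3 2 1 0 10 9 8 7 6 5]
After op 5 (cut(1)): [3 2 1 0 10 9 8 7 6 5 4]
After op 6 (in_shuffle): [9 3 8 2 7 1 6 0 5 10 4]

Answer: 9 3 8 2 7 1 6 0 5 10 4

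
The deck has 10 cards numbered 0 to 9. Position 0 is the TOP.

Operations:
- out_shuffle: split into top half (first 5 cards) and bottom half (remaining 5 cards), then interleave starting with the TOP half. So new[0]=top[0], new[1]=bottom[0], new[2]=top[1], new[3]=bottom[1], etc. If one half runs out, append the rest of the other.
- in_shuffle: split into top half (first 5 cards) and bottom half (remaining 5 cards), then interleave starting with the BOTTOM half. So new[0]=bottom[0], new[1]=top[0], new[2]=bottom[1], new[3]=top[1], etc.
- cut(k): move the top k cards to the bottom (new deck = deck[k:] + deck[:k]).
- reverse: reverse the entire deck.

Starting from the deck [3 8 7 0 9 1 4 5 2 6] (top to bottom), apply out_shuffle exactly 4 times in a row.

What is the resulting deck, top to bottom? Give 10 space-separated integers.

After op 1 (out_shuffle): [3 1 8 4 7 5 0 2 9 6]
After op 2 (out_shuffle): [3 5 1 0 8 2 4 9 7 6]
After op 3 (out_shuffle): [3 2 5 4 1 9 0 7 8 6]
After op 4 (out_shuffle): [3 9 2 0 5 7 4 8 1 6]

Answer: 3 9 2 0 5 7 4 8 1 6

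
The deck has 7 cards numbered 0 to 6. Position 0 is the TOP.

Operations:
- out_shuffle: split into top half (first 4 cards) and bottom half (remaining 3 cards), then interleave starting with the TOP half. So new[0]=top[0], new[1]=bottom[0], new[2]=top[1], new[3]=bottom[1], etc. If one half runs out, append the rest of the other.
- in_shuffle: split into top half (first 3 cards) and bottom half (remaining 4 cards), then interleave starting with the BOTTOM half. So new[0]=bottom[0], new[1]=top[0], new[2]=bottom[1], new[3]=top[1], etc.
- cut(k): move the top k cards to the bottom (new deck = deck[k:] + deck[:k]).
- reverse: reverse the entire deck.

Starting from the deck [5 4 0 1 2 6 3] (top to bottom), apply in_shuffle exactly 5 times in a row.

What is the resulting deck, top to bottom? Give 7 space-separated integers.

Answer: 4 1 6 5 0 2 3

Derivation:
After op 1 (in_shuffle): [1 5 2 4 6 0 3]
After op 2 (in_shuffle): [4 1 6 5 0 2 3]
After op 3 (in_shuffle): [5 4 0 1 2 6 3]
After op 4 (in_shuffle): [1 5 2 4 6 0 3]
After op 5 (in_shuffle): [4 1 6 5 0 2 3]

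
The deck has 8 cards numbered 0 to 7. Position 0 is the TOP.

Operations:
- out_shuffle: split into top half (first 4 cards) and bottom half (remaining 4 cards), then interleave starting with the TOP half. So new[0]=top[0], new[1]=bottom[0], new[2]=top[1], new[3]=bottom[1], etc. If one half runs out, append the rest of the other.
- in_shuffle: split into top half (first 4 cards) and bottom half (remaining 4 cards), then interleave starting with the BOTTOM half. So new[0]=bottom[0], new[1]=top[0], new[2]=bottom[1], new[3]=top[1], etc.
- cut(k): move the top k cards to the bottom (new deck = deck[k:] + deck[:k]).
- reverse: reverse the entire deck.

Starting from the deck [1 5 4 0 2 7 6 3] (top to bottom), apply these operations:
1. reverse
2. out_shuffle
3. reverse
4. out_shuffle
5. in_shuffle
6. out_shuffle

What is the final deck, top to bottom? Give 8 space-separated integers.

Answer: 5 7 1 2 0 3 4 6

Derivation:
After op 1 (reverse): [3 6 7 2 0 4 5 1]
After op 2 (out_shuffle): [3 0 6 4 7 5 2 1]
After op 3 (reverse): [1 2 5 7 4 6 0 3]
After op 4 (out_shuffle): [1 4 2 6 5 0 7 3]
After op 5 (in_shuffle): [5 1 0 4 7 2 3 6]
After op 6 (out_shuffle): [5 7 1 2 0 3 4 6]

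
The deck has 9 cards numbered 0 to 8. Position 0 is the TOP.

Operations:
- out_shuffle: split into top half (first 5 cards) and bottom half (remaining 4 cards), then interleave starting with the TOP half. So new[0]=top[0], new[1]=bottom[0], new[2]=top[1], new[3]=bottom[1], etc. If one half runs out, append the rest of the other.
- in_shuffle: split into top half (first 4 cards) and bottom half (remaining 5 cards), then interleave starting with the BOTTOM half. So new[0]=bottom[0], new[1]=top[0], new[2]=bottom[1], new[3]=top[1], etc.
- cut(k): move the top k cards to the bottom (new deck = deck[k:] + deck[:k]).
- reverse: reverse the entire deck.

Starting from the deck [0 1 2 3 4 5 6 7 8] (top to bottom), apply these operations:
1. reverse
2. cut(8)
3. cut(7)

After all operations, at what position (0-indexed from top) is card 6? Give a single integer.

After op 1 (reverse): [8 7 6 5 4 3 2 1 0]
After op 2 (cut(8)): [0 8 7 6 5 4 3 2 1]
After op 3 (cut(7)): [2 1 0 8 7 6 5 4 3]
Card 6 is at position 5.

Answer: 5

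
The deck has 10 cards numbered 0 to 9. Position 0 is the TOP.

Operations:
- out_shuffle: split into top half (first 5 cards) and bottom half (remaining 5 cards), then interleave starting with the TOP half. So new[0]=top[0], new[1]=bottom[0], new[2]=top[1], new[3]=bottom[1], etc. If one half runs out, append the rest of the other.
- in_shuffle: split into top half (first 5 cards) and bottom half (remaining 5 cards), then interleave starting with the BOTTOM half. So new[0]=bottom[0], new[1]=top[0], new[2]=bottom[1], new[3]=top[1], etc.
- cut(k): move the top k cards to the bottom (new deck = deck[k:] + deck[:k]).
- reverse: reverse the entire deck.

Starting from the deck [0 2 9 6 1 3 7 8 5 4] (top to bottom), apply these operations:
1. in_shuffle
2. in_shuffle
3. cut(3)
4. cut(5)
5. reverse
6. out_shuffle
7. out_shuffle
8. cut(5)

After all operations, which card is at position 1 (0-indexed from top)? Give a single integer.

Answer: 3

Derivation:
After op 1 (in_shuffle): [3 0 7 2 8 9 5 6 4 1]
After op 2 (in_shuffle): [9 3 5 0 6 7 4 2 1 8]
After op 3 (cut(3)): [0 6 7 4 2 1 8 9 3 5]
After op 4 (cut(5)): [1 8 9 3 5 0 6 7 4 2]
After op 5 (reverse): [2 4 7 6 0 5 3 9 8 1]
After op 6 (out_shuffle): [2 5 4 3 7 9 6 8 0 1]
After op 7 (out_shuffle): [2 9 5 6 4 8 3 0 7 1]
After op 8 (cut(5)): [8 3 0 7 1 2 9 5 6 4]
Position 1: card 3.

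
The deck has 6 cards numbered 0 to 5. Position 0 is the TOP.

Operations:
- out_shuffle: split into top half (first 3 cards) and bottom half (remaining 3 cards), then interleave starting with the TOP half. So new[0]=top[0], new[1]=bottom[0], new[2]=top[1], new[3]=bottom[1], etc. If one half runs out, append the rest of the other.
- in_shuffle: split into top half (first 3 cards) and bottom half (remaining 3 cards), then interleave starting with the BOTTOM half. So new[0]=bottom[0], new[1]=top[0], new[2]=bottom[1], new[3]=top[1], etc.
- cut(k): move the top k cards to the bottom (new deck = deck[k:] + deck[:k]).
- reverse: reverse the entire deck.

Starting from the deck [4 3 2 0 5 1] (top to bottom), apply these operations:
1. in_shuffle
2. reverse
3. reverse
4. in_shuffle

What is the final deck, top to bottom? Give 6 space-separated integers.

After op 1 (in_shuffle): [0 4 5 3 1 2]
After op 2 (reverse): [2 1 3 5 4 0]
After op 3 (reverse): [0 4 5 3 1 2]
After op 4 (in_shuffle): [3 0 1 4 2 5]

Answer: 3 0 1 4 2 5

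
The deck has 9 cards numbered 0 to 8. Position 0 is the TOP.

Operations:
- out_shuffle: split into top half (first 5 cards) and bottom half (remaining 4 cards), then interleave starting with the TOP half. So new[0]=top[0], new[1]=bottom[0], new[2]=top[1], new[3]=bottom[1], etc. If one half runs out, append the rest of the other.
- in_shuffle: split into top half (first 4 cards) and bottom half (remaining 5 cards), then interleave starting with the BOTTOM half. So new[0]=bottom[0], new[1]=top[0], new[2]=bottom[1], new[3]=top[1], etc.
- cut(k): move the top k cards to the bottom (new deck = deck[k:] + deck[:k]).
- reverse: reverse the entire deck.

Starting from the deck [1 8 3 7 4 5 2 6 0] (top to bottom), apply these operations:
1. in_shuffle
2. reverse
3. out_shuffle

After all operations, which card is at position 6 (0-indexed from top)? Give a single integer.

After op 1 (in_shuffle): [4 1 5 8 2 3 6 7 0]
After op 2 (reverse): [0 7 6 3 2 8 5 1 4]
After op 3 (out_shuffle): [0 8 7 5 6 1 3 4 2]
Position 6: card 3.

Answer: 3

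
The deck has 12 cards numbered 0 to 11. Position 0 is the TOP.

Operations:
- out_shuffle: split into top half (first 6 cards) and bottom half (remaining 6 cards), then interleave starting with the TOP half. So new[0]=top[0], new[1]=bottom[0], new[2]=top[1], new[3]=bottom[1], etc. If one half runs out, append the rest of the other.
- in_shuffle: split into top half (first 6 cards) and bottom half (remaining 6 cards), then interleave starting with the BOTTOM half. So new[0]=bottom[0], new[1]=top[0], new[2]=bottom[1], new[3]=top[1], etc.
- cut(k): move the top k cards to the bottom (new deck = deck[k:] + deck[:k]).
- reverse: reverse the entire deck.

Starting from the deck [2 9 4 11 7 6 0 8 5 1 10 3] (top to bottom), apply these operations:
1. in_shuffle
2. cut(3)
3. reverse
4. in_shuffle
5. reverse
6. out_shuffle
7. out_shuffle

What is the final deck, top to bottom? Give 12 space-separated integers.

After op 1 (in_shuffle): [0 2 8 9 5 4 1 11 10 7 3 6]
After op 2 (cut(3)): [9 5 4 1 11 10 7 3 6 0 2 8]
After op 3 (reverse): [8 2 0 6 3 7 10 11 1 4 5 9]
After op 4 (in_shuffle): [10 8 11 2 1 0 4 6 5 3 9 7]
After op 5 (reverse): [7 9 3 5 6 4 0 1 2 11 8 10]
After op 6 (out_shuffle): [7 0 9 1 3 2 5 11 6 8 4 10]
After op 7 (out_shuffle): [7 5 0 11 9 6 1 8 3 4 2 10]

Answer: 7 5 0 11 9 6 1 8 3 4 2 10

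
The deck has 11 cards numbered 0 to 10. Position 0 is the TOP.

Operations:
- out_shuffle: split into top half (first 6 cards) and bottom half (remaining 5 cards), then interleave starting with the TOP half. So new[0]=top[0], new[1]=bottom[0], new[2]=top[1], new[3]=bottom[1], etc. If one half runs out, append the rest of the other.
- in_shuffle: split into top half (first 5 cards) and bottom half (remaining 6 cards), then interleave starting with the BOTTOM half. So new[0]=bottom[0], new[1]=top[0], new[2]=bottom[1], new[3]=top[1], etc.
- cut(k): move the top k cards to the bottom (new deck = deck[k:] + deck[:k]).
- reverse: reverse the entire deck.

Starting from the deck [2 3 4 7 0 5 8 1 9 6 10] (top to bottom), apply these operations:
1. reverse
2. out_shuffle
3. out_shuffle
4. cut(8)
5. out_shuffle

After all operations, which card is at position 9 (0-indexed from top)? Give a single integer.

Answer: 2

Derivation:
After op 1 (reverse): [10 6 9 1 8 5 0 7 4 3 2]
After op 2 (out_shuffle): [10 0 6 7 9 4 1 3 8 2 5]
After op 3 (out_shuffle): [10 1 0 3 6 8 7 2 9 5 4]
After op 4 (cut(8)): [9 5 4 10 1 0 3 6 8 7 2]
After op 5 (out_shuffle): [9 3 5 6 4 8 10 7 1 2 0]
Position 9: card 2.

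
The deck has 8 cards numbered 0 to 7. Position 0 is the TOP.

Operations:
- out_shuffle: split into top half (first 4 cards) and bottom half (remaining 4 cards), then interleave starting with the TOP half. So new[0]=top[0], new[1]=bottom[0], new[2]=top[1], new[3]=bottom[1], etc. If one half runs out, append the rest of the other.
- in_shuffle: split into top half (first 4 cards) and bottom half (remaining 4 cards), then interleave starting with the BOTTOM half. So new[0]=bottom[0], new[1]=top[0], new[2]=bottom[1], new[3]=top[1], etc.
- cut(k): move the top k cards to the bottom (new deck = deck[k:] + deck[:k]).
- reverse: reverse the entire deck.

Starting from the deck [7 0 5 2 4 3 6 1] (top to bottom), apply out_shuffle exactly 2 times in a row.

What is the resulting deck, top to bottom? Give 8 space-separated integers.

Answer: 7 5 4 6 0 2 3 1

Derivation:
After op 1 (out_shuffle): [7 4 0 3 5 6 2 1]
After op 2 (out_shuffle): [7 5 4 6 0 2 3 1]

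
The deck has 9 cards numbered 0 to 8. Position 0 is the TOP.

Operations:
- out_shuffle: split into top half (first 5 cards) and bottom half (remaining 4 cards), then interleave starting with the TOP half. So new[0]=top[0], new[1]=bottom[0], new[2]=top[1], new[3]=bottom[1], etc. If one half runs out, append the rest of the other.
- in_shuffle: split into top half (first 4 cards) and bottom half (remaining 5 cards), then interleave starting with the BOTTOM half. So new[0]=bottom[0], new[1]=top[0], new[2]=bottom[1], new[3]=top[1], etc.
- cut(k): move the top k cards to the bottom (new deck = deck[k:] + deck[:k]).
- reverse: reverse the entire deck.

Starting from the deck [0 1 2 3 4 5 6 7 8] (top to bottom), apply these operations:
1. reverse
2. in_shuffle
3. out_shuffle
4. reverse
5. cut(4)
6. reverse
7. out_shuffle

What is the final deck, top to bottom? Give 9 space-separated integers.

Answer: 5 6 7 8 0 1 2 3 4

Derivation:
After op 1 (reverse): [8 7 6 5 4 3 2 1 0]
After op 2 (in_shuffle): [4 8 3 7 2 6 1 5 0]
After op 3 (out_shuffle): [4 6 8 1 3 5 7 0 2]
After op 4 (reverse): [2 0 7 5 3 1 8 6 4]
After op 5 (cut(4)): [3 1 8 6 4 2 0 7 5]
After op 6 (reverse): [5 7 0 2 4 6 8 1 3]
After op 7 (out_shuffle): [5 6 7 8 0 1 2 3 4]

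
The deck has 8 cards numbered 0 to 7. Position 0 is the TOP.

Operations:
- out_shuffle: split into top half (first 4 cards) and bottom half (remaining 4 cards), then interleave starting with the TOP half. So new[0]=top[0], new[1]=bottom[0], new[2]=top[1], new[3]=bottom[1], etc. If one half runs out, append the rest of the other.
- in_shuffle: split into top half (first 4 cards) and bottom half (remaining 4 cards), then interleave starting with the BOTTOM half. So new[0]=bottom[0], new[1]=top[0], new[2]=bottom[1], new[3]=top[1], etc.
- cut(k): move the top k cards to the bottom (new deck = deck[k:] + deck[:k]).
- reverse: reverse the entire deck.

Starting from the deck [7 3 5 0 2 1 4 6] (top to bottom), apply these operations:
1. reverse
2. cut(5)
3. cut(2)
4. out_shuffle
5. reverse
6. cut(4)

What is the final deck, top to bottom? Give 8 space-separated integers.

After op 1 (reverse): [6 4 1 2 0 5 3 7]
After op 2 (cut(5)): [5 3 7 6 4 1 2 0]
After op 3 (cut(2)): [7 6 4 1 2 0 5 3]
After op 4 (out_shuffle): [7 2 6 0 4 5 1 3]
After op 5 (reverse): [3 1 5 4 0 6 2 7]
After op 6 (cut(4)): [0 6 2 7 3 1 5 4]

Answer: 0 6 2 7 3 1 5 4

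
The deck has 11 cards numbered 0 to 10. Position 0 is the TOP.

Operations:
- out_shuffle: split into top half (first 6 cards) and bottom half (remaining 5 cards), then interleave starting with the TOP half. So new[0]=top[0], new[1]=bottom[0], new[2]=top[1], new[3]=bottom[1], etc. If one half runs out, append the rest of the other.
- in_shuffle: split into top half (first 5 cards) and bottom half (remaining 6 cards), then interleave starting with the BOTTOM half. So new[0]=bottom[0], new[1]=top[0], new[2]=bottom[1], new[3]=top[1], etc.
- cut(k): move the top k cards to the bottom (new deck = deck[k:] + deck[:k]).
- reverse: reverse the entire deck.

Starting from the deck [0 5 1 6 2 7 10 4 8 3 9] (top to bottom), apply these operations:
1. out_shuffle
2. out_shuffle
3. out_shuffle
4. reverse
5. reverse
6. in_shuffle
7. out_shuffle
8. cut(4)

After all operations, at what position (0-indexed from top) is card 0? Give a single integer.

Answer: 9

Derivation:
After op 1 (out_shuffle): [0 10 5 4 1 8 6 3 2 9 7]
After op 2 (out_shuffle): [0 6 10 3 5 2 4 9 1 7 8]
After op 3 (out_shuffle): [0 4 6 9 10 1 3 7 5 8 2]
After op 4 (reverse): [2 8 5 7 3 1 10 9 6 4 0]
After op 5 (reverse): [0 4 6 9 10 1 3 7 5 8 2]
After op 6 (in_shuffle): [1 0 3 4 7 6 5 9 8 10 2]
After op 7 (out_shuffle): [1 5 0 9 3 8 4 10 7 2 6]
After op 8 (cut(4)): [3 8 4 10 7 2 6 1 5 0 9]
Card 0 is at position 9.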